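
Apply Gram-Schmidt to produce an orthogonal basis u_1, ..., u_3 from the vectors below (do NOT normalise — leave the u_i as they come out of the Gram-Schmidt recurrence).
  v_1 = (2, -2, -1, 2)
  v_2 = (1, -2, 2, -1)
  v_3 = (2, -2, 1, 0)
Orthogonal basis:
  u_1 = (2, -2, -1, 2)
  u_2 = (9/13, -22/13, 28/13, -17/13)
  u_3 = (3/7, 2/7, 0, -1/7)

Apply the Gram-Schmidt recurrence
  u_1 = v_1
  u_i = v_i − Σ_{j<i} ((v_i · u_j) / (u_j · u_j)) · u_j.

Step by step this gives:
  u_1 = (2, -2, -1, 2)
  u_2 = (9/13, -22/13, 28/13, -17/13)
  u_3 = (3/7, 2/7, 0, -1/7)

Orthogonality check:
  u_2 · u_1 = 0 (should be 0)
  u_3 · u_1 = 0 (should be 0)
  u_3 · u_2 = 0 (should be 0)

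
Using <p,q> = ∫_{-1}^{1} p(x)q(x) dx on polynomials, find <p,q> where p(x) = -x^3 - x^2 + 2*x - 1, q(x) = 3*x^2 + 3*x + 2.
<p,q> = -86/15

Expand the product: p(x)·q(x) = -3*x^5 - 6*x^4 + x^3 + x^2 + x - 2.
∫_{-1}^{1} of each monomial x^k gives [2/(k+1) if k even, 0 if k odd]. Integrating term-by-term (or equivalently evaluating the antiderivative F(x) = -x^6/2 - 6*x^5/5 + x^4/4 + x^3/3 + x^2/2 - 2*x at the endpoints):
  F(1) − F(−1) = -157/60 − (187/60) = -86/15.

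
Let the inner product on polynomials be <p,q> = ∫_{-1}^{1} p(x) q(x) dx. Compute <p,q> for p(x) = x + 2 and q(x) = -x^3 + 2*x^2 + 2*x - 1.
<p,q> = -2/5

Expand the product: p(x)·q(x) = -x^4 + 6*x^2 + 3*x - 2.
∫_{-1}^{1} of each monomial x^k gives [2/(k+1) if k even, 0 if k odd]. Integrating term-by-term (or equivalently evaluating the antiderivative F(x) = -x^5/5 + 2*x^3 + 3*x^2/2 - 2*x at the endpoints):
  F(1) − F(−1) = 13/10 − (17/10) = -2/5.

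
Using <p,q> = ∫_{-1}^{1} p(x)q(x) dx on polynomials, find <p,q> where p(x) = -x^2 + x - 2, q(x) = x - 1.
<p,q> = 16/3

Expand the product: p(x)·q(x) = -x^3 + 2*x^2 - 3*x + 2.
∫_{-1}^{1} of each monomial x^k gives [2/(k+1) if k even, 0 if k odd]. Integrating term-by-term (or equivalently evaluating the antiderivative F(x) = -x^4/4 + 2*x^3/3 - 3*x^2/2 + 2*x at the endpoints):
  F(1) − F(−1) = 11/12 − (-53/12) = 16/3.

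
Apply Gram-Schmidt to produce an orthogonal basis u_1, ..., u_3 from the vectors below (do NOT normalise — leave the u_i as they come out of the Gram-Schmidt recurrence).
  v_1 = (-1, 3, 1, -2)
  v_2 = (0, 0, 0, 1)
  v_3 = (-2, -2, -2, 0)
Orthogonal basis:
  u_1 = (-1, 3, 1, -2)
  u_2 = (-2/15, 2/5, 2/15, 11/15)
  u_3 = (-28/11, -4/11, -16/11, 0)

Apply the Gram-Schmidt recurrence
  u_1 = v_1
  u_i = v_i − Σ_{j<i} ((v_i · u_j) / (u_j · u_j)) · u_j.

Step by step this gives:
  u_1 = (-1, 3, 1, -2)
  u_2 = (-2/15, 2/5, 2/15, 11/15)
  u_3 = (-28/11, -4/11, -16/11, 0)

Orthogonality check:
  u_2 · u_1 = 0 (should be 0)
  u_3 · u_1 = 0 (should be 0)
  u_3 · u_2 = 0 (should be 0)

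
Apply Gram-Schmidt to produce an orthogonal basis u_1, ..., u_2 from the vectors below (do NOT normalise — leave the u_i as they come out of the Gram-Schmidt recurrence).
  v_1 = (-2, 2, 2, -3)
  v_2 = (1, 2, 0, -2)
Orthogonal basis:
  u_1 = (-2, 2, 2, -3)
  u_2 = (37/21, 26/21, -16/21, -6/7)

Apply the Gram-Schmidt recurrence
  u_1 = v_1
  u_i = v_i − Σ_{j<i} ((v_i · u_j) / (u_j · u_j)) · u_j.

Step by step this gives:
  u_1 = (-2, 2, 2, -3)
  u_2 = (37/21, 26/21, -16/21, -6/7)

Orthogonality check:
  u_2 · u_1 = 0 (should be 0)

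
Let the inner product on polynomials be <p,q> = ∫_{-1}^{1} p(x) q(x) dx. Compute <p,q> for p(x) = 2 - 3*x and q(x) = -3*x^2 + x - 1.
<p,q> = -10

Expand the product: p(x)·q(x) = 9*x^3 - 9*x^2 + 5*x - 2.
∫_{-1}^{1} of each monomial x^k gives [2/(k+1) if k even, 0 if k odd]. Integrating term-by-term (or equivalently evaluating the antiderivative F(x) = 9*x^4/4 - 3*x^3 + 5*x^2/2 - 2*x at the endpoints):
  F(1) − F(−1) = -1/4 − (39/4) = -10.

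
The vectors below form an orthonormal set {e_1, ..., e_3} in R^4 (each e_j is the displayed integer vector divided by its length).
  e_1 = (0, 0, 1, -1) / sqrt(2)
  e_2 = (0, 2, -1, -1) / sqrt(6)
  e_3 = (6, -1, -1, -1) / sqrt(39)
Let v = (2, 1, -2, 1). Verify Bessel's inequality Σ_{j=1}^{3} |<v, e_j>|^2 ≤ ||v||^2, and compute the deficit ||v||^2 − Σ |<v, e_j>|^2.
Σ |<v, e_j>|^2 = 126/13; ||v||^2 = 10; deficit = 4/13

Write each e_j = u_j / sqrt(<u_j, u_j>) where u_j is the displayed integer vector. Then <v, e_j> = <v, u_j> / sqrt(<u_j, u_j>), so |<v, e_j>|^2 = <v, u_j>^2 / <u_j, u_j>.
Coefficients: <v, e_1> = -3/sqrt(2), <v, e_2> = 3/sqrt(6), <v, e_3> = 12/sqrt(39).
Square and sum: Σ |<v, e_j>|^2 = 126/13.
Compute ||v||^2 = v·v = 10.
Deficit = 10 − 126/13 = 4/13 ≥ 0, confirming Bessel's inequality. (The deficit equals ||v − Σ <v,e_j> e_j||^2, the squared distance from v to span{e_j}.)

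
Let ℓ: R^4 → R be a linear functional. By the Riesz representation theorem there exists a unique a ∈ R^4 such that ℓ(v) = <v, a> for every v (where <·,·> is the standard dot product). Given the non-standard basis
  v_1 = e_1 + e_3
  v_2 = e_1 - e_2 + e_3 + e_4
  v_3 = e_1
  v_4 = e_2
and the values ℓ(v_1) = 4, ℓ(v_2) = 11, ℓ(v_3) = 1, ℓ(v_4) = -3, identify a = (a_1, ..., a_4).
a = (1, -3, 3, 4)

Write a = (a_1, ..., a_4) in the standard basis. For each basis vector v_i, ℓ(v_i) = <v_i, a> is a linear equation in the a_j's. Collect the n equations into a matrix system V a = ℓ, where row i of V is v_i (expressed in the standard basis). Since V is invertible (lower-triangular with 1s on the diagonal, up to permutation), solve by back-substitution:
  V =
[[1, 0, 1, 0],
 [1, -1, 1, 1],
 [1, 0, 0, 0],
 [0, 1, 0, 0]]
  V a = (4, 11, 1, -3)
Solving gives a = (1, -3, 3, 4).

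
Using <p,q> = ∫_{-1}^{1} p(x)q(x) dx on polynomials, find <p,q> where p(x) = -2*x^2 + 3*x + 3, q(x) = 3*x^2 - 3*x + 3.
<p,q> = 58/5

Expand the product: p(x)·q(x) = -6*x^4 + 15*x^3 - 6*x^2 + 9.
∫_{-1}^{1} of each monomial x^k gives [2/(k+1) if k even, 0 if k odd]. Integrating term-by-term (or equivalently evaluating the antiderivative F(x) = -6*x^5/5 + 15*x^4/4 - 2*x^3 + 9*x at the endpoints):
  F(1) − F(−1) = 191/20 − (-41/20) = 58/5.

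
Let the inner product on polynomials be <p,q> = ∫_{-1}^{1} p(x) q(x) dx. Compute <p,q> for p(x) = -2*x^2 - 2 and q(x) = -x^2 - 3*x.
<p,q> = 32/15

Expand the product: p(x)·q(x) = 2*x^4 + 6*x^3 + 2*x^2 + 6*x.
∫_{-1}^{1} of each monomial x^k gives [2/(k+1) if k even, 0 if k odd]. Integrating term-by-term (or equivalently evaluating the antiderivative F(x) = 2*x^5/5 + 3*x^4/2 + 2*x^3/3 + 3*x^2 at the endpoints):
  F(1) − F(−1) = 167/30 − (103/30) = 32/15.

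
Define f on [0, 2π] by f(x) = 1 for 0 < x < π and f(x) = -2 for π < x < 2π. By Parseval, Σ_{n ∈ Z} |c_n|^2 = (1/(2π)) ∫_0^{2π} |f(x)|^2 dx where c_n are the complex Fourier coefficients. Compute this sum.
Σ |c_n|^2 = 5/2

Parseval equates the L^2 energy of f (normalised by 1/(2π)) with the ℓ^2 sum of its Fourier coefficients: (1/(2π)) ∫_0^{2π} |f|^2 = Σ |c_n|^2.
Compute the left side: (1/(2π)) [∫_0^π 1^2 dx + ∫_π^{2π} (-2)^2 dx] = (1/(2π)) · (1π + 4π) = (1 + 4)/2 = 5/2.
So Σ_{n ∈ Z} |c_n|^2 = 5/2.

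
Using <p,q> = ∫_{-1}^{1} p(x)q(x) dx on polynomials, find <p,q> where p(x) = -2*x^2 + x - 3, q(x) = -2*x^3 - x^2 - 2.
<p,q> = 50/3

Expand the product: p(x)·q(x) = 4*x^5 + 5*x^3 + 7*x^2 - 2*x + 6.
∫_{-1}^{1} of each monomial x^k gives [2/(k+1) if k even, 0 if k odd]. Integrating term-by-term (or equivalently evaluating the antiderivative F(x) = 2*x^6/3 + 5*x^4/4 + 7*x^3/3 - x^2 + 6*x at the endpoints):
  F(1) − F(−1) = 37/4 − (-89/12) = 50/3.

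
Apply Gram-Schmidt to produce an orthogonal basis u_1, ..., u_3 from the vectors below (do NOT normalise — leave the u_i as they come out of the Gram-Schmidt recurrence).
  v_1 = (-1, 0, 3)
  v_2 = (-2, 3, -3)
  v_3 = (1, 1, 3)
Orthogonal basis:
  u_1 = (-1, 0, 3)
  u_2 = (-27/10, 3, -9/10)
  u_3 = (27/19, 27/19, 9/19)

Apply the Gram-Schmidt recurrence
  u_1 = v_1
  u_i = v_i − Σ_{j<i} ((v_i · u_j) / (u_j · u_j)) · u_j.

Step by step this gives:
  u_1 = (-1, 0, 3)
  u_2 = (-27/10, 3, -9/10)
  u_3 = (27/19, 27/19, 9/19)

Orthogonality check:
  u_2 · u_1 = 0 (should be 0)
  u_3 · u_1 = 0 (should be 0)
  u_3 · u_2 = 0 (should be 0)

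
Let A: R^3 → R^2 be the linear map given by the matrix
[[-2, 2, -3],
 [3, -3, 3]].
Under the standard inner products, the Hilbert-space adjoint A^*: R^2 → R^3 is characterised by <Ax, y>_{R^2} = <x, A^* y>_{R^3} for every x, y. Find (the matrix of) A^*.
A^* = A^T =
[[-2, 3],
 [2, -3],
 [-3, 3]]

For real matrices with standard dot products, the defining identity <Ax, y> = <x, A^* y> gives (Ax)^T y = x^T (A^*) y, i.e. x^T A^T y = x^T (A^*) y. Since this holds for all x, y, we must have A^* = A^T. Therefore
A^* =
[[-2, 3],
 [2, -3],
 [-3, 3]].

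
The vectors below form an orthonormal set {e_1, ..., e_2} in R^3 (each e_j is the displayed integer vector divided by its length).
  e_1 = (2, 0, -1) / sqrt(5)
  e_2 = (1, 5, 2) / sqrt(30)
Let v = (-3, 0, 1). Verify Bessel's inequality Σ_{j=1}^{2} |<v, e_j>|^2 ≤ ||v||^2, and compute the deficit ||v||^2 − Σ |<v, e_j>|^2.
Σ |<v, e_j>|^2 = 59/6; ||v||^2 = 10; deficit = 1/6

Write each e_j = u_j / sqrt(<u_j, u_j>) where u_j is the displayed integer vector. Then <v, e_j> = <v, u_j> / sqrt(<u_j, u_j>), so |<v, e_j>|^2 = <v, u_j>^2 / <u_j, u_j>.
Coefficients: <v, e_1> = -7/sqrt(5), <v, e_2> = -1/sqrt(30).
Square and sum: Σ |<v, e_j>|^2 = 59/6.
Compute ||v||^2 = v·v = 10.
Deficit = 10 − 59/6 = 1/6 ≥ 0, confirming Bessel's inequality. (The deficit equals ||v − Σ <v,e_j> e_j||^2, the squared distance from v to span{e_j}.)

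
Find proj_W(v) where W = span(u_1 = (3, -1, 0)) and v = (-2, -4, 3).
proj_W(v) = (-3/5, 1/5, 0)

Set up U = [u_1 | ... | u_1] ∈ R^(3×1). The projector onto W = col(U) is P = U (U^T U)^(-1) U^T.
Compute U^T U =
  [10],
and U^T v = (-2).
Solve U^T U · c = U^T v for the coefficients: c = (-1/5). The projection is proj_W(v) = U c.
Check: (v - proj_W(v)) · u_1 = 0  (should be 0).
Result: proj_W(v) = (-3/5, 1/5, 0).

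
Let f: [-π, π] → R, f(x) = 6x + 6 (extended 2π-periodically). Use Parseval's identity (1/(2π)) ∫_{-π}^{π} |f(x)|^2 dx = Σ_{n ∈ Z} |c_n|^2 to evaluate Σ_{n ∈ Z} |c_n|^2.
Σ |c_n|^2 = 12π^2 + 36

Expand and integrate term by term over [-π, π]:
  ∫ (6x)^2 dx = 36·(2π^3/3); ∫ 2·6·(6)·x dx = 0 (odd integrand); ∫ 6^2 dx = 36·2π.
So (1/(2π)) ∫_{-π}^{π} (6x + 6)^2 dx = 36π^2/3 + 36 = 12π^2 + 36.
Parseval ⇒ Σ |c_n|^2 = 12π^2 + 36.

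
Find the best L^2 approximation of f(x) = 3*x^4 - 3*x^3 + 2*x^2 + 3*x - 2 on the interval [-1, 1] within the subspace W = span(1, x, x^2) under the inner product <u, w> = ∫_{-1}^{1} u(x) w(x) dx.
g(x) = 32*x^2/7 + 6*x/5 - 79/35

The best approximation g ∈ W is the orthogonal projection of f onto W. Writing g = a_0 + a_1 x + a_2 x^2, the coefficients solve the normal equations G · a = b where
  G_{ij} = <φ_i, φ_j> and b_i = <f, φ_i>, with φ_0 = 1, φ_1 = x, φ_2 = x^2.
G =
  [2, 0, 2/3]
  [0, 2/3, 0]
  [2/3, 0, 2/5],
b = (-22/15, 4/5, 34/105).
Solving gives a_0 = -79/35, a_1 = 6/5, a_2 = 32/7, so
  g(x) = 32*x^2/7 + 6*x/5 - 79/35.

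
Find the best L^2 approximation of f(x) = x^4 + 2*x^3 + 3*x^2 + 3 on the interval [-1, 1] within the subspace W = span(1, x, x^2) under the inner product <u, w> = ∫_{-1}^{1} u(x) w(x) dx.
g(x) = 27*x^2/7 + 6*x/5 + 102/35

The best approximation g ∈ W is the orthogonal projection of f onto W. Writing g = a_0 + a_1 x + a_2 x^2, the coefficients solve the normal equations G · a = b where
  G_{ij} = <φ_i, φ_j> and b_i = <f, φ_i>, with φ_0 = 1, φ_1 = x, φ_2 = x^2.
G =
  [2, 0, 2/3]
  [0, 2/3, 0]
  [2/3, 0, 2/5],
b = (42/5, 4/5, 122/35).
Solving gives a_0 = 102/35, a_1 = 6/5, a_2 = 27/7, so
  g(x) = 27*x^2/7 + 6*x/5 + 102/35.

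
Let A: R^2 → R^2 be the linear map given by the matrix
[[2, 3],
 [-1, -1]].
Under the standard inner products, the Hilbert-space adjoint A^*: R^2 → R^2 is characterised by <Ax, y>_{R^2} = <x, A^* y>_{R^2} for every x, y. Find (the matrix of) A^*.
A^* = A^T =
[[2, -1],
 [3, -1]]

For real matrices with standard dot products, the defining identity <Ax, y> = <x, A^* y> gives (Ax)^T y = x^T (A^*) y, i.e. x^T A^T y = x^T (A^*) y. Since this holds for all x, y, we must have A^* = A^T. Therefore
A^* =
[[2, -1],
 [3, -1]].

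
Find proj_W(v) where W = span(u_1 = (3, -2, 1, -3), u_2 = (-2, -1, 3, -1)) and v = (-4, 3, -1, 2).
proj_W(v) = (-1225/341, 700/341, -225/341, 1075/341)

Set up U = [u_1 | ... | u_2] ∈ R^(4×2). The projector onto W = col(U) is P = U (U^T U)^(-1) U^T.
Compute U^T U =
  [23, 2]
  [2, 15],
and U^T v = (-25, 0).
Solve U^T U · c = U^T v for the coefficients: c = (-375/341, 50/341). The projection is proj_W(v) = U c.
Check: (v - proj_W(v)) · u_1 = 0  (should be 0).
Check: (v - proj_W(v)) · u_2 = 0  (should be 0).
Result: proj_W(v) = (-1225/341, 700/341, -225/341, 1075/341).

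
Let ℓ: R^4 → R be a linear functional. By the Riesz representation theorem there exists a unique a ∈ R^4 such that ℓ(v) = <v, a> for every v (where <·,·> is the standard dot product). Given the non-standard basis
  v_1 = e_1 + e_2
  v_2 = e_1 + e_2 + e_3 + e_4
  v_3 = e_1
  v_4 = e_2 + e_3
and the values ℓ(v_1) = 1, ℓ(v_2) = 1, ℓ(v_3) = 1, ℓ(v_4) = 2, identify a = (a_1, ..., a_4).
a = (1, 0, 2, -2)

Write a = (a_1, ..., a_4) in the standard basis. For each basis vector v_i, ℓ(v_i) = <v_i, a> is a linear equation in the a_j's. Collect the n equations into a matrix system V a = ℓ, where row i of V is v_i (expressed in the standard basis). Since V is invertible (lower-triangular with 1s on the diagonal, up to permutation), solve by back-substitution:
  V =
[[1, 1, 0, 0],
 [1, 1, 1, 1],
 [1, 0, 0, 0],
 [0, 1, 1, 0]]
  V a = (1, 1, 1, 2)
Solving gives a = (1, 0, 2, -2).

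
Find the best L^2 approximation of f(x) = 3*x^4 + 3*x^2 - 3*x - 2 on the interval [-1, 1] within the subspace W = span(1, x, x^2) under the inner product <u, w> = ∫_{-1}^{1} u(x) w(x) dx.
g(x) = 39*x^2/7 - 3*x - 79/35

The best approximation g ∈ W is the orthogonal projection of f onto W. Writing g = a_0 + a_1 x + a_2 x^2, the coefficients solve the normal equations G · a = b where
  G_{ij} = <φ_i, φ_j> and b_i = <f, φ_i>, with φ_0 = 1, φ_1 = x, φ_2 = x^2.
G =
  [2, 0, 2/3]
  [0, 2/3, 0]
  [2/3, 0, 2/5],
b = (-4/5, -2, 76/105).
Solving gives a_0 = -79/35, a_1 = -3, a_2 = 39/7, so
  g(x) = 39*x^2/7 - 3*x - 79/35.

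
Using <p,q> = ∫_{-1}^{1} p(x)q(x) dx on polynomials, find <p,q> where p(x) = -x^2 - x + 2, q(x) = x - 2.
<p,q> = -22/3

Expand the product: p(x)·q(x) = -x^3 + x^2 + 4*x - 4.
∫_{-1}^{1} of each monomial x^k gives [2/(k+1) if k even, 0 if k odd]. Integrating term-by-term (or equivalently evaluating the antiderivative F(x) = -x^4/4 + x^3/3 + 2*x^2 - 4*x at the endpoints):
  F(1) − F(−1) = -23/12 − (65/12) = -22/3.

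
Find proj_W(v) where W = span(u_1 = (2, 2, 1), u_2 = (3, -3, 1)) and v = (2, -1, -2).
proj_W(v) = (35/34, -203/170, 28/85)

Set up U = [u_1 | ... | u_2] ∈ R^(3×2). The projector onto W = col(U) is P = U (U^T U)^(-1) U^T.
Compute U^T U =
  [9, 1]
  [1, 19],
and U^T v = (0, 7).
Solve U^T U · c = U^T v for the coefficients: c = (-7/170, 63/170). The projection is proj_W(v) = U c.
Check: (v - proj_W(v)) · u_1 = 0  (should be 0).
Check: (v - proj_W(v)) · u_2 = 0  (should be 0).
Result: proj_W(v) = (35/34, -203/170, 28/85).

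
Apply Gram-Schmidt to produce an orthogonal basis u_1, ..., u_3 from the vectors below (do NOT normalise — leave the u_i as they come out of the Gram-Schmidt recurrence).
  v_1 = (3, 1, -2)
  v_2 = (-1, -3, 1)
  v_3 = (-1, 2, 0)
Orthogonal basis:
  u_1 = (3, 1, -2)
  u_2 = (5/7, -17/7, -1/7)
  u_3 = (-1/6, -1/30, -4/15)

Apply the Gram-Schmidt recurrence
  u_1 = v_1
  u_i = v_i − Σ_{j<i} ((v_i · u_j) / (u_j · u_j)) · u_j.

Step by step this gives:
  u_1 = (3, 1, -2)
  u_2 = (5/7, -17/7, -1/7)
  u_3 = (-1/6, -1/30, -4/15)

Orthogonality check:
  u_2 · u_1 = 0 (should be 0)
  u_3 · u_1 = 0 (should be 0)
  u_3 · u_2 = 0 (should be 0)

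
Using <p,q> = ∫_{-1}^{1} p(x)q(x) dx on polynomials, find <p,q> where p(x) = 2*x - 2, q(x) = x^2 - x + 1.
<p,q> = -20/3

Expand the product: p(x)·q(x) = 2*x^3 - 4*x^2 + 4*x - 2.
∫_{-1}^{1} of each monomial x^k gives [2/(k+1) if k even, 0 if k odd]. Integrating term-by-term (or equivalently evaluating the antiderivative F(x) = x^4/2 - 4*x^3/3 + 2*x^2 - 2*x at the endpoints):
  F(1) − F(−1) = -5/6 − (35/6) = -20/3.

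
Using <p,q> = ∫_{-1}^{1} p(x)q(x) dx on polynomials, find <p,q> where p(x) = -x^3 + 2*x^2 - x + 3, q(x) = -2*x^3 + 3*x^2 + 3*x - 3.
<p,q> = -108/7

Expand the product: p(x)·q(x) = 2*x^6 - 7*x^5 + 5*x^4 + 12*x - 9.
∫_{-1}^{1} of each monomial x^k gives [2/(k+1) if k even, 0 if k odd]. Integrating term-by-term (or equivalently evaluating the antiderivative F(x) = 2*x^7/7 - 7*x^6/6 + x^5 + 6*x^2 - 9*x at the endpoints):
  F(1) − F(−1) = -121/42 − (527/42) = -108/7.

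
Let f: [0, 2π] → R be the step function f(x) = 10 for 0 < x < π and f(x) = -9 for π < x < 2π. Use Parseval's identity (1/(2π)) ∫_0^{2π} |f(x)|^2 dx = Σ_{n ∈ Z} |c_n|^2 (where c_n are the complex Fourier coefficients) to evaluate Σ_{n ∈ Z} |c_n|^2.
Σ |c_n|^2 = 181/2

Parseval equates the L^2 energy of f (normalised by 1/(2π)) with the ℓ^2 sum of its Fourier coefficients: (1/(2π)) ∫_0^{2π} |f|^2 = Σ |c_n|^2.
Compute the left side: (1/(2π)) [∫_0^π 10^2 dx + ∫_π^{2π} (-9)^2 dx] = (1/(2π)) · (100π + 81π) = (100 + 81)/2 = 181/2.
So Σ_{n ∈ Z} |c_n|^2 = 181/2.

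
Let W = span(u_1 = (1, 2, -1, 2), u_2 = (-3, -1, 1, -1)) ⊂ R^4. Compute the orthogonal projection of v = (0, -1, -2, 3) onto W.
proj_W(v) = (2/7, 9/7, -4/7, 9/7)

Set up U = [u_1 | ... | u_2] ∈ R^(4×2). The projector onto W = col(U) is P = U (U^T U)^(-1) U^T.
Compute U^T U =
  [10, -8]
  [-8, 12],
and U^T v = (6, -4).
Solve U^T U · c = U^T v for the coefficients: c = (5/7, 1/7). The projection is proj_W(v) = U c.
Check: (v - proj_W(v)) · u_1 = 0  (should be 0).
Check: (v - proj_W(v)) · u_2 = 0  (should be 0).
Result: proj_W(v) = (2/7, 9/7, -4/7, 9/7).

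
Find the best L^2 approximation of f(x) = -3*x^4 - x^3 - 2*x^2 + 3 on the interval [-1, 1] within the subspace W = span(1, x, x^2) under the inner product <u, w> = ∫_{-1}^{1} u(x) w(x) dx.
g(x) = -32*x^2/7 - 3*x/5 + 114/35

The best approximation g ∈ W is the orthogonal projection of f onto W. Writing g = a_0 + a_1 x + a_2 x^2, the coefficients solve the normal equations G · a = b where
  G_{ij} = <φ_i, φ_j> and b_i = <f, φ_i>, with φ_0 = 1, φ_1 = x, φ_2 = x^2.
G =
  [2, 0, 2/3]
  [0, 2/3, 0]
  [2/3, 0, 2/5],
b = (52/15, -2/5, 12/35).
Solving gives a_0 = 114/35, a_1 = -3/5, a_2 = -32/7, so
  g(x) = -32*x^2/7 - 3*x/5 + 114/35.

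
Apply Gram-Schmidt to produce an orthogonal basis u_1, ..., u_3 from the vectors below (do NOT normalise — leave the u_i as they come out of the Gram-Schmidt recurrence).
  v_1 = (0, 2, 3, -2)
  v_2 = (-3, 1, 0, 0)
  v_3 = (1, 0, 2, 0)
Orthogonal basis:
  u_1 = (0, 2, 3, -2)
  u_2 = (-3, 13/17, -6/17, 4/17)
  u_3 = (-23/166, -69/166, 67/83, 66/83)

Apply the Gram-Schmidt recurrence
  u_1 = v_1
  u_i = v_i − Σ_{j<i} ((v_i · u_j) / (u_j · u_j)) · u_j.

Step by step this gives:
  u_1 = (0, 2, 3, -2)
  u_2 = (-3, 13/17, -6/17, 4/17)
  u_3 = (-23/166, -69/166, 67/83, 66/83)

Orthogonality check:
  u_2 · u_1 = 0 (should be 0)
  u_3 · u_1 = 0 (should be 0)
  u_3 · u_2 = 0 (should be 0)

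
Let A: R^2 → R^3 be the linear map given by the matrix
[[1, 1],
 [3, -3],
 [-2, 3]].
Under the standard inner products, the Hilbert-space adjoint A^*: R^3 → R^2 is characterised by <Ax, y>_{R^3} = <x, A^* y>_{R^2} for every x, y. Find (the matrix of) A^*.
A^* = A^T =
[[1, 3, -2],
 [1, -3, 3]]

For real matrices with standard dot products, the defining identity <Ax, y> = <x, A^* y> gives (Ax)^T y = x^T (A^*) y, i.e. x^T A^T y = x^T (A^*) y. Since this holds for all x, y, we must have A^* = A^T. Therefore
A^* =
[[1, 3, -2],
 [1, -3, 3]].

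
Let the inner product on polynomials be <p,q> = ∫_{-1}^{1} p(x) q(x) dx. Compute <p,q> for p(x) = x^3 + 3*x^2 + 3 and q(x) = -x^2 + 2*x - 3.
<p,q> = -132/5

Expand the product: p(x)·q(x) = -x^5 - x^4 + 3*x^3 - 12*x^2 + 6*x - 9.
∫_{-1}^{1} of each monomial x^k gives [2/(k+1) if k even, 0 if k odd]. Integrating term-by-term (or equivalently evaluating the antiderivative F(x) = -x^6/6 - x^5/5 + 3*x^4/4 - 4*x^3 + 3*x^2 - 9*x at the endpoints):
  F(1) − F(−1) = -577/60 − (1007/60) = -132/5.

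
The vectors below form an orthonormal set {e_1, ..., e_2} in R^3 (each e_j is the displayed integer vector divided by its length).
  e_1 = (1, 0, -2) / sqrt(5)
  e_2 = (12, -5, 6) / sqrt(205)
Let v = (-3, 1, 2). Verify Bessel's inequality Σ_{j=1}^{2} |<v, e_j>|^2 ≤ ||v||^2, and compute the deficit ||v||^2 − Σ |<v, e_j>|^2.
Σ |<v, e_j>|^2 = 570/41; ||v||^2 = 14; deficit = 4/41

Write each e_j = u_j / sqrt(<u_j, u_j>) where u_j is the displayed integer vector. Then <v, e_j> = <v, u_j> / sqrt(<u_j, u_j>), so |<v, e_j>|^2 = <v, u_j>^2 / <u_j, u_j>.
Coefficients: <v, e_1> = -7/sqrt(5), <v, e_2> = -29/sqrt(205).
Square and sum: Σ |<v, e_j>|^2 = 570/41.
Compute ||v||^2 = v·v = 14.
Deficit = 14 − 570/41 = 4/41 ≥ 0, confirming Bessel's inequality. (The deficit equals ||v − Σ <v,e_j> e_j||^2, the squared distance from v to span{e_j}.)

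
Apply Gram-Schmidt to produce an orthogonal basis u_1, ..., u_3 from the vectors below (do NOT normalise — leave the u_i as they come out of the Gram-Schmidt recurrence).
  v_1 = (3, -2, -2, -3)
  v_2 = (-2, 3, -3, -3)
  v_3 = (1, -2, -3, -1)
Orthogonal basis:
  u_1 = (3, -2, -2, -3)
  u_2 = (-61/26, 42/13, -36/13, -69/26)
  u_3 = (-543/797, -794/797, -1255/797, 823/797)

Apply the Gram-Schmidt recurrence
  u_1 = v_1
  u_i = v_i − Σ_{j<i} ((v_i · u_j) / (u_j · u_j)) · u_j.

Step by step this gives:
  u_1 = (3, -2, -2, -3)
  u_2 = (-61/26, 42/13, -36/13, -69/26)
  u_3 = (-543/797, -794/797, -1255/797, 823/797)

Orthogonality check:
  u_2 · u_1 = 0 (should be 0)
  u_3 · u_1 = 0 (should be 0)
  u_3 · u_2 = 0 (should be 0)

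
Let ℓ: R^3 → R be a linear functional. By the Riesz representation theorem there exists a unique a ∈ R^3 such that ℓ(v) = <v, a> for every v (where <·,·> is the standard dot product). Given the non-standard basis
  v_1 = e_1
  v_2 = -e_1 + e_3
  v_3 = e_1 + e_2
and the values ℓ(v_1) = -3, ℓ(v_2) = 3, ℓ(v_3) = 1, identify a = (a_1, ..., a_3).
a = (-3, 4, 0)

Write a = (a_1, ..., a_3) in the standard basis. For each basis vector v_i, ℓ(v_i) = <v_i, a> is a linear equation in the a_j's. Collect the n equations into a matrix system V a = ℓ, where row i of V is v_i (expressed in the standard basis). Since V is invertible (lower-triangular with 1s on the diagonal, up to permutation), solve by back-substitution:
  V =
[[1, 0, 0],
 [-1, 0, 1],
 [1, 1, 0]]
  V a = (-3, 3, 1)
Solving gives a = (-3, 4, 0).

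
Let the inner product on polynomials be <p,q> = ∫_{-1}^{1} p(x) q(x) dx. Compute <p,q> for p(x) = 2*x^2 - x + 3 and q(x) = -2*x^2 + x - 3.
<p,q> = -424/15

Expand the product: p(x)·q(x) = -4*x^4 + 4*x^3 - 13*x^2 + 6*x - 9.
∫_{-1}^{1} of each monomial x^k gives [2/(k+1) if k even, 0 if k odd]. Integrating term-by-term (or equivalently evaluating the antiderivative F(x) = -4*x^5/5 + x^4 - 13*x^3/3 + 3*x^2 - 9*x at the endpoints):
  F(1) − F(−1) = -152/15 − (272/15) = -424/15.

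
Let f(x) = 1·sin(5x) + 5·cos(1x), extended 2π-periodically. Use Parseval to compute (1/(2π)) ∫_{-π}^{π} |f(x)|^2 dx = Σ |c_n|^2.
Σ |c_n|^2 = 13

Expand |f|^2 and use orthogonality of {sin(nx), cos(mx)} on [-π, π]:
  ∫_{-π}^{π} sin(nx)^2 dx = π, ∫ cos(mx)^2 dx = π, and cross terms integrate to 0.
So ∫_{-π}^{π} f(x)^2 dx = 1^2 · π + 5^2 · π = (1 + 25)π.
Divide by 2π: (1 + 25)/2 = 13.
By Parseval, this equals Σ |c_n|^2.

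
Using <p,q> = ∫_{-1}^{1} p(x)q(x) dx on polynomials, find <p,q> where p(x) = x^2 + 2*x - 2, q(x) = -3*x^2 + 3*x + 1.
<p,q> = 52/15

Expand the product: p(x)·q(x) = -3*x^4 - 3*x^3 + 13*x^2 - 4*x - 2.
∫_{-1}^{1} of each monomial x^k gives [2/(k+1) if k even, 0 if k odd]. Integrating term-by-term (or equivalently evaluating the antiderivative F(x) = -3*x^5/5 - 3*x^4/4 + 13*x^3/3 - 2*x^2 - 2*x at the endpoints):
  F(1) − F(−1) = -61/60 − (-269/60) = 52/15.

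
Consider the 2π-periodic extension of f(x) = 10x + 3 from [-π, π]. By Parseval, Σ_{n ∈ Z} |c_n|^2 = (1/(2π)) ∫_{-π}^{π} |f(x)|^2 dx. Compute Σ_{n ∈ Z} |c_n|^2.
Σ |c_n|^2 = 100π^2/3 + 9

Expand and integrate term by term over [-π, π]:
  ∫ (10x)^2 dx = 100·(2π^3/3); ∫ 2·10·(3)·x dx = 0 (odd integrand); ∫ 3^2 dx = 9·2π.
So (1/(2π)) ∫_{-π}^{π} (10x + 3)^2 dx = 100π^2/3 + 9 = 100π^2/3 + 9.
Parseval ⇒ Σ |c_n|^2 = 100π^2/3 + 9.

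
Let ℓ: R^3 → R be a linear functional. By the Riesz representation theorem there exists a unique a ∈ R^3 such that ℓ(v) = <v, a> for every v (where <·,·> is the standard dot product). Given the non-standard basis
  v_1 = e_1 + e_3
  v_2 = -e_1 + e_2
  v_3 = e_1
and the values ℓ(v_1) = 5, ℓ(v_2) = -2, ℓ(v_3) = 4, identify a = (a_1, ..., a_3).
a = (4, 2, 1)

Write a = (a_1, ..., a_3) in the standard basis. For each basis vector v_i, ℓ(v_i) = <v_i, a> is a linear equation in the a_j's. Collect the n equations into a matrix system V a = ℓ, where row i of V is v_i (expressed in the standard basis). Since V is invertible (lower-triangular with 1s on the diagonal, up to permutation), solve by back-substitution:
  V =
[[1, 0, 1],
 [-1, 1, 0],
 [1, 0, 0]]
  V a = (5, -2, 4)
Solving gives a = (4, 2, 1).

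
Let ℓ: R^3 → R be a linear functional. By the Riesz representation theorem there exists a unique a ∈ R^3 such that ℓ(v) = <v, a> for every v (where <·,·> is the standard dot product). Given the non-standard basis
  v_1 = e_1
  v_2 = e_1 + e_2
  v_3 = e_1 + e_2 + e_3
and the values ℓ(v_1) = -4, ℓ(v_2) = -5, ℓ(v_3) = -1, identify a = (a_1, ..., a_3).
a = (-4, -1, 4)

Write a = (a_1, ..., a_3) in the standard basis. For each basis vector v_i, ℓ(v_i) = <v_i, a> is a linear equation in the a_j's. Collect the n equations into a matrix system V a = ℓ, where row i of V is v_i (expressed in the standard basis). Since V is invertible (lower-triangular with 1s on the diagonal, up to permutation), solve by back-substitution:
  V =
[[1, 0, 0],
 [1, 1, 0],
 [1, 1, 1]]
  V a = (-4, -5, -1)
Solving gives a = (-4, -1, 4).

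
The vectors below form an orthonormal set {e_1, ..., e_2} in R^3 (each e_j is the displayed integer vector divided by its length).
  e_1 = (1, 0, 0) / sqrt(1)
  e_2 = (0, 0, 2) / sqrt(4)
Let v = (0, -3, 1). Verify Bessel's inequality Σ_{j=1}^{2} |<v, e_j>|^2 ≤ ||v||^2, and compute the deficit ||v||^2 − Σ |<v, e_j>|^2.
Σ |<v, e_j>|^2 = 1; ||v||^2 = 10; deficit = 9

Write each e_j = u_j / sqrt(<u_j, u_j>) where u_j is the displayed integer vector. Then <v, e_j> = <v, u_j> / sqrt(<u_j, u_j>), so |<v, e_j>|^2 = <v, u_j>^2 / <u_j, u_j>.
Coefficients: <v, e_1> = 0/sqrt(1), <v, e_2> = 2/sqrt(4).
Square and sum: Σ |<v, e_j>|^2 = 1.
Compute ||v||^2 = v·v = 10.
Deficit = 10 − 1 = 9 ≥ 0, confirming Bessel's inequality. (The deficit equals ||v − Σ <v,e_j> e_j||^2, the squared distance from v to span{e_j}.)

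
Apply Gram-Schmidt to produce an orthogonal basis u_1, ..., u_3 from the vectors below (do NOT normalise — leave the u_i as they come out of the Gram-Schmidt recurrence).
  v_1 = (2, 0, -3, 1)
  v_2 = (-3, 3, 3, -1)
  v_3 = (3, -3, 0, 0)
Orthogonal basis:
  u_1 = (2, 0, -3, 1)
  u_2 = (-5/7, 3, -3/7, 1/7)
  u_3 = (45/34, 15/34, 27/34, -9/34)

Apply the Gram-Schmidt recurrence
  u_1 = v_1
  u_i = v_i − Σ_{j<i} ((v_i · u_j) / (u_j · u_j)) · u_j.

Step by step this gives:
  u_1 = (2, 0, -3, 1)
  u_2 = (-5/7, 3, -3/7, 1/7)
  u_3 = (45/34, 15/34, 27/34, -9/34)

Orthogonality check:
  u_2 · u_1 = 0 (should be 0)
  u_3 · u_1 = 0 (should be 0)
  u_3 · u_2 = 0 (should be 0)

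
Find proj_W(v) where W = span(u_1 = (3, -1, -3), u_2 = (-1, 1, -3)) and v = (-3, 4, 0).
proj_W(v) = (-183/46, 47/23, -15/46)

Set up U = [u_1 | ... | u_2] ∈ R^(3×2). The projector onto W = col(U) is P = U (U^T U)^(-1) U^T.
Compute U^T U =
  [19, 5]
  [5, 11],
and U^T v = (-13, 7).
Solve U^T U · c = U^T v for the coefficients: c = (-89/92, 99/92). The projection is proj_W(v) = U c.
Check: (v - proj_W(v)) · u_1 = 0  (should be 0).
Check: (v - proj_W(v)) · u_2 = 0  (should be 0).
Result: proj_W(v) = (-183/46, 47/23, -15/46).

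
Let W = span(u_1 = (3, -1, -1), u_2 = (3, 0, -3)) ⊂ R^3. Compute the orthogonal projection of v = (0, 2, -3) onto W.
proj_W(v) = (-1/6, 5/3, -19/6)

Set up U = [u_1 | ... | u_2] ∈ R^(3×2). The projector onto W = col(U) is P = U (U^T U)^(-1) U^T.
Compute U^T U =
  [11, 12]
  [12, 18],
and U^T v = (1, 9).
Solve U^T U · c = U^T v for the coefficients: c = (-5/3, 29/18). The projection is proj_W(v) = U c.
Check: (v - proj_W(v)) · u_1 = 0  (should be 0).
Check: (v - proj_W(v)) · u_2 = 0  (should be 0).
Result: proj_W(v) = (-1/6, 5/3, -19/6).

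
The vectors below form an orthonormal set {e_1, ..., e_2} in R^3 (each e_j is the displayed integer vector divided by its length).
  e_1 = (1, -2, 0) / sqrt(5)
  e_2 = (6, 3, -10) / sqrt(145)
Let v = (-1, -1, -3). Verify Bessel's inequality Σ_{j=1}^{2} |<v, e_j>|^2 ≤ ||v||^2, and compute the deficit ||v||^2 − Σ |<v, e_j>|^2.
Σ |<v, e_j>|^2 = 94/29; ||v||^2 = 11; deficit = 225/29

Write each e_j = u_j / sqrt(<u_j, u_j>) where u_j is the displayed integer vector. Then <v, e_j> = <v, u_j> / sqrt(<u_j, u_j>), so |<v, e_j>|^2 = <v, u_j>^2 / <u_j, u_j>.
Coefficients: <v, e_1> = 1/sqrt(5), <v, e_2> = 21/sqrt(145).
Square and sum: Σ |<v, e_j>|^2 = 94/29.
Compute ||v||^2 = v·v = 11.
Deficit = 11 − 94/29 = 225/29 ≥ 0, confirming Bessel's inequality. (The deficit equals ||v − Σ <v,e_j> e_j||^2, the squared distance from v to span{e_j}.)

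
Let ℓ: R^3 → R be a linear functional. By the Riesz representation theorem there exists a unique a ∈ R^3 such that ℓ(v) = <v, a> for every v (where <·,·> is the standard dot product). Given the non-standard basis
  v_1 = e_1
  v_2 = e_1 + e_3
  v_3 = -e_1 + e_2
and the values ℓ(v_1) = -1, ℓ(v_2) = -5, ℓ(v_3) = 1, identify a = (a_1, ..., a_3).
a = (-1, 0, -4)

Write a = (a_1, ..., a_3) in the standard basis. For each basis vector v_i, ℓ(v_i) = <v_i, a> is a linear equation in the a_j's. Collect the n equations into a matrix system V a = ℓ, where row i of V is v_i (expressed in the standard basis). Since V is invertible (lower-triangular with 1s on the diagonal, up to permutation), solve by back-substitution:
  V =
[[1, 0, 0],
 [1, 0, 1],
 [-1, 1, 0]]
  V a = (-1, -5, 1)
Solving gives a = (-1, 0, -4).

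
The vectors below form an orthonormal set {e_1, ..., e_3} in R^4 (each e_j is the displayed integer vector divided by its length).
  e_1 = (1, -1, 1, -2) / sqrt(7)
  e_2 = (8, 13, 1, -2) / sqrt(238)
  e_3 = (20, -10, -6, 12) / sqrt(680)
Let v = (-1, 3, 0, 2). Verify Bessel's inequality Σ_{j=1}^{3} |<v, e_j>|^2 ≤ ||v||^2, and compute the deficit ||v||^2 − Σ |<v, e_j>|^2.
Σ |<v, e_j>|^2 = 66/5; ||v||^2 = 14; deficit = 4/5

Write each e_j = u_j / sqrt(<u_j, u_j>) where u_j is the displayed integer vector. Then <v, e_j> = <v, u_j> / sqrt(<u_j, u_j>), so |<v, e_j>|^2 = <v, u_j>^2 / <u_j, u_j>.
Coefficients: <v, e_1> = -8/sqrt(7), <v, e_2> = 27/sqrt(238), <v, e_3> = -26/sqrt(680).
Square and sum: Σ |<v, e_j>|^2 = 66/5.
Compute ||v||^2 = v·v = 14.
Deficit = 14 − 66/5 = 4/5 ≥ 0, confirming Bessel's inequality. (The deficit equals ||v − Σ <v,e_j> e_j||^2, the squared distance from v to span{e_j}.)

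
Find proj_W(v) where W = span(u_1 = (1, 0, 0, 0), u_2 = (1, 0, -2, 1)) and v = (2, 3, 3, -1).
proj_W(v) = (2, 0, 14/5, -7/5)

Set up U = [u_1 | ... | u_2] ∈ R^(4×2). The projector onto W = col(U) is P = U (U^T U)^(-1) U^T.
Compute U^T U =
  [1, 1]
  [1, 6],
and U^T v = (2, -5).
Solve U^T U · c = U^T v for the coefficients: c = (17/5, -7/5). The projection is proj_W(v) = U c.
Check: (v - proj_W(v)) · u_1 = 0  (should be 0).
Check: (v - proj_W(v)) · u_2 = 0  (should be 0).
Result: proj_W(v) = (2, 0, 14/5, -7/5).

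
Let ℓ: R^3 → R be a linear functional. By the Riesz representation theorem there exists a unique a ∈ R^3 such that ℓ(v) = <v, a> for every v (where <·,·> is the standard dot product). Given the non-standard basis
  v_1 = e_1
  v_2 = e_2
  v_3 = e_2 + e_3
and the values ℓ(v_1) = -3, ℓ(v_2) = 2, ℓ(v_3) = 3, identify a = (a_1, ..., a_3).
a = (-3, 2, 1)

Write a = (a_1, ..., a_3) in the standard basis. For each basis vector v_i, ℓ(v_i) = <v_i, a> is a linear equation in the a_j's. Collect the n equations into a matrix system V a = ℓ, where row i of V is v_i (expressed in the standard basis). Since V is invertible (lower-triangular with 1s on the diagonal, up to permutation), solve by back-substitution:
  V =
[[1, 0, 0],
 [0, 1, 0],
 [0, 1, 1]]
  V a = (-3, 2, 3)
Solving gives a = (-3, 2, 1).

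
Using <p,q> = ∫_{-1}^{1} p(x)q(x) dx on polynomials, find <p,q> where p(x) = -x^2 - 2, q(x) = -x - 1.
<p,q> = 14/3

Expand the product: p(x)·q(x) = x^3 + x^2 + 2*x + 2.
∫_{-1}^{1} of each monomial x^k gives [2/(k+1) if k even, 0 if k odd]. Integrating term-by-term (or equivalently evaluating the antiderivative F(x) = x^4/4 + x^3/3 + x^2 + 2*x at the endpoints):
  F(1) − F(−1) = 43/12 − (-13/12) = 14/3.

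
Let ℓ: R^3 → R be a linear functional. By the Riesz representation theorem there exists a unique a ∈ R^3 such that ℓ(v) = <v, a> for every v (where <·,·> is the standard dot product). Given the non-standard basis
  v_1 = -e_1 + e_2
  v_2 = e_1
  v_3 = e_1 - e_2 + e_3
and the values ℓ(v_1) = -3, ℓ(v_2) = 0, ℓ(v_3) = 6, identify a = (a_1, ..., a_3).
a = (0, -3, 3)

Write a = (a_1, ..., a_3) in the standard basis. For each basis vector v_i, ℓ(v_i) = <v_i, a> is a linear equation in the a_j's. Collect the n equations into a matrix system V a = ℓ, where row i of V is v_i (expressed in the standard basis). Since V is invertible (lower-triangular with 1s on the diagonal, up to permutation), solve by back-substitution:
  V =
[[-1, 1, 0],
 [1, 0, 0],
 [1, -1, 1]]
  V a = (-3, 0, 6)
Solving gives a = (0, -3, 3).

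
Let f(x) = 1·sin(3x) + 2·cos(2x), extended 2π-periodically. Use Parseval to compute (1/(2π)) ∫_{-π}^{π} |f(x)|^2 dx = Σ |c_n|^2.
Σ |c_n|^2 = 5/2

Expand |f|^2 and use orthogonality of {sin(nx), cos(mx)} on [-π, π]:
  ∫_{-π}^{π} sin(nx)^2 dx = π, ∫ cos(mx)^2 dx = π, and cross terms integrate to 0.
So ∫_{-π}^{π} f(x)^2 dx = 1^2 · π + 2^2 · π = (1 + 4)π.
Divide by 2π: (1 + 4)/2 = 5/2.
By Parseval, this equals Σ |c_n|^2.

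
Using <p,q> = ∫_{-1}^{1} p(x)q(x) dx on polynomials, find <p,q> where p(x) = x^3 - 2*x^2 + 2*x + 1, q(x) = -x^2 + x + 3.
<p,q> = 58/15

Expand the product: p(x)·q(x) = -x^5 + 3*x^4 - x^3 - 5*x^2 + 7*x + 3.
∫_{-1}^{1} of each monomial x^k gives [2/(k+1) if k even, 0 if k odd]. Integrating term-by-term (or equivalently evaluating the antiderivative F(x) = -x^6/6 + 3*x^5/5 - x^4/4 - 5*x^3/3 + 7*x^2/2 + 3*x at the endpoints):
  F(1) − F(−1) = 301/60 − (23/20) = 58/15.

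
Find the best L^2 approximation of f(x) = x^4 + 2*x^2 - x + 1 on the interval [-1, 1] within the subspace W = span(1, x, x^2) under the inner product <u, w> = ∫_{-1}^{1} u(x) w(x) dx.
g(x) = 20*x^2/7 - x + 32/35

The best approximation g ∈ W is the orthogonal projection of f onto W. Writing g = a_0 + a_1 x + a_2 x^2, the coefficients solve the normal equations G · a = b where
  G_{ij} = <φ_i, φ_j> and b_i = <f, φ_i>, with φ_0 = 1, φ_1 = x, φ_2 = x^2.
G =
  [2, 0, 2/3]
  [0, 2/3, 0]
  [2/3, 0, 2/5],
b = (56/15, -2/3, 184/105).
Solving gives a_0 = 32/35, a_1 = -1, a_2 = 20/7, so
  g(x) = 20*x^2/7 - x + 32/35.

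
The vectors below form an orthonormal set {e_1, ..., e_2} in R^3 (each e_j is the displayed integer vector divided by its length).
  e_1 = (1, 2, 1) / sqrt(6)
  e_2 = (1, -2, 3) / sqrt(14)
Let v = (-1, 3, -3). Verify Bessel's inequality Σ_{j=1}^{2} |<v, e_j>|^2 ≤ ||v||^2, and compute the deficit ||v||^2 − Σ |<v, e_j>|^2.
Σ |<v, e_j>|^2 = 398/21; ||v||^2 = 19; deficit = 1/21

Write each e_j = u_j / sqrt(<u_j, u_j>) where u_j is the displayed integer vector. Then <v, e_j> = <v, u_j> / sqrt(<u_j, u_j>), so |<v, e_j>|^2 = <v, u_j>^2 / <u_j, u_j>.
Coefficients: <v, e_1> = 2/sqrt(6), <v, e_2> = -16/sqrt(14).
Square and sum: Σ |<v, e_j>|^2 = 398/21.
Compute ||v||^2 = v·v = 19.
Deficit = 19 − 398/21 = 1/21 ≥ 0, confirming Bessel's inequality. (The deficit equals ||v − Σ <v,e_j> e_j||^2, the squared distance from v to span{e_j}.)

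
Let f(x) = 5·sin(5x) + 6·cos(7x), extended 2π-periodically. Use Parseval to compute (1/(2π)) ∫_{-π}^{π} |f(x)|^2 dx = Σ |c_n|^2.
Σ |c_n|^2 = 61/2

Expand |f|^2 and use orthogonality of {sin(nx), cos(mx)} on [-π, π]:
  ∫_{-π}^{π} sin(nx)^2 dx = π, ∫ cos(mx)^2 dx = π, and cross terms integrate to 0.
So ∫_{-π}^{π} f(x)^2 dx = 5^2 · π + 6^2 · π = (25 + 36)π.
Divide by 2π: (25 + 36)/2 = 61/2.
By Parseval, this equals Σ |c_n|^2.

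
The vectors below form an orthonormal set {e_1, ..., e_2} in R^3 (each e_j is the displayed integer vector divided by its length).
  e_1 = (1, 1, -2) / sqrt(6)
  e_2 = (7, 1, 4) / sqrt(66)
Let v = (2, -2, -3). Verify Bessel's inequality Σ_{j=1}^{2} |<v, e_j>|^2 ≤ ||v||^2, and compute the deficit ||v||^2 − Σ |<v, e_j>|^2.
Σ |<v, e_j>|^2 = 6; ||v||^2 = 17; deficit = 11

Write each e_j = u_j / sqrt(<u_j, u_j>) where u_j is the displayed integer vector. Then <v, e_j> = <v, u_j> / sqrt(<u_j, u_j>), so |<v, e_j>|^2 = <v, u_j>^2 / <u_j, u_j>.
Coefficients: <v, e_1> = 6/sqrt(6), <v, e_2> = 0/sqrt(66).
Square and sum: Σ |<v, e_j>|^2 = 6.
Compute ||v||^2 = v·v = 17.
Deficit = 17 − 6 = 11 ≥ 0, confirming Bessel's inequality. (The deficit equals ||v − Σ <v,e_j> e_j||^2, the squared distance from v to span{e_j}.)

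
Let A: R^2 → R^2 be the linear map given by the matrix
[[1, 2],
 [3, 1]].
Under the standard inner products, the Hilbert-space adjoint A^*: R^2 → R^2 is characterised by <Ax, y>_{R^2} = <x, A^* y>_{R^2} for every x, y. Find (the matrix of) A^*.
A^* = A^T =
[[1, 3],
 [2, 1]]

For real matrices with standard dot products, the defining identity <Ax, y> = <x, A^* y> gives (Ax)^T y = x^T (A^*) y, i.e. x^T A^T y = x^T (A^*) y. Since this holds for all x, y, we must have A^* = A^T. Therefore
A^* =
[[1, 3],
 [2, 1]].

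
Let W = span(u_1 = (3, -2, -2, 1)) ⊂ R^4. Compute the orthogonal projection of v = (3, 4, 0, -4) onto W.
proj_W(v) = (-1/2, 1/3, 1/3, -1/6)

Set up U = [u_1 | ... | u_1] ∈ R^(4×1). The projector onto W = col(U) is P = U (U^T U)^(-1) U^T.
Compute U^T U =
  [18],
and U^T v = (-3).
Solve U^T U · c = U^T v for the coefficients: c = (-1/6). The projection is proj_W(v) = U c.
Check: (v - proj_W(v)) · u_1 = 0  (should be 0).
Result: proj_W(v) = (-1/2, 1/3, 1/3, -1/6).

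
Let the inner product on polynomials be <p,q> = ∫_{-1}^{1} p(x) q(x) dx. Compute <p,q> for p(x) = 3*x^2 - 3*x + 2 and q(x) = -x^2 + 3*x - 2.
<p,q> = -308/15

Expand the product: p(x)·q(x) = -3*x^4 + 12*x^3 - 17*x^2 + 12*x - 4.
∫_{-1}^{1} of each monomial x^k gives [2/(k+1) if k even, 0 if k odd]. Integrating term-by-term (or equivalently evaluating the antiderivative F(x) = -3*x^5/5 + 3*x^4 - 17*x^3/3 + 6*x^2 - 4*x at the endpoints):
  F(1) − F(−1) = -19/15 − (289/15) = -308/15.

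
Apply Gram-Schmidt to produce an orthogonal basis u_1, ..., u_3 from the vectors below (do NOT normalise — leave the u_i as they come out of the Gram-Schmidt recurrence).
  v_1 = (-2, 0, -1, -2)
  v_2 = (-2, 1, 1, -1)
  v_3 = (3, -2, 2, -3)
Orthogonal basis:
  u_1 = (-2, 0, -1, -2)
  u_2 = (-8/9, 1, 14/9, 1/9)
  u_3 = (41/19, -59/38, 47/19, -129/38)

Apply the Gram-Schmidt recurrence
  u_1 = v_1
  u_i = v_i − Σ_{j<i} ((v_i · u_j) / (u_j · u_j)) · u_j.

Step by step this gives:
  u_1 = (-2, 0, -1, -2)
  u_2 = (-8/9, 1, 14/9, 1/9)
  u_3 = (41/19, -59/38, 47/19, -129/38)

Orthogonality check:
  u_2 · u_1 = 0 (should be 0)
  u_3 · u_1 = 0 (should be 0)
  u_3 · u_2 = 0 (should be 0)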